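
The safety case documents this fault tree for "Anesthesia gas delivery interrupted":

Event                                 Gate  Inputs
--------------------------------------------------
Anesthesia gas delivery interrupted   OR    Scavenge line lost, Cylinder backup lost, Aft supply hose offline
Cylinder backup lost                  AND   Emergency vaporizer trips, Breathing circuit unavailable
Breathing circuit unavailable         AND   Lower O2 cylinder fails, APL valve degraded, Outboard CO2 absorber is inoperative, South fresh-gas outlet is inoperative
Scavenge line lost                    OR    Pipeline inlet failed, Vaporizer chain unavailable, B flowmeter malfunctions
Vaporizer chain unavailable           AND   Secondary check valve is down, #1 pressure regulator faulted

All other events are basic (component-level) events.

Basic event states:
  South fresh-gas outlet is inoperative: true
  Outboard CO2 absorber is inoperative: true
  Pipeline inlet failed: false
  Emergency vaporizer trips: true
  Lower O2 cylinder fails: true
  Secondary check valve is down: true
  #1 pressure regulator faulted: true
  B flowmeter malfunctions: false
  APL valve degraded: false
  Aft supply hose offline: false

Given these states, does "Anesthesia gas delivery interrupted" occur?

Yes

Vaporizer chain unavailable [AND]: Secondary check valve is down=occurs, #1 pressure regulator faulted=occurs → all inputs occur → occurs.
Scavenge line lost [OR]: Pipeline inlet failed=not, Vaporizer chain unavailable=occurs, B flowmeter malfunctions=not → at least one input occurs → occurs.
Breathing circuit unavailable [AND]: Lower O2 cylinder fails=occurs, APL valve degraded=not, Outboard CO2 absorber is inoperative=occurs, South fresh-gas outlet is inoperative=occurs → not all inputs occur → does not occur.
Cylinder backup lost [AND]: Emergency vaporizer trips=occurs, Breathing circuit unavailable=not → not all inputs occur → does not occur.
Anesthesia gas delivery interrupted [OR]: Scavenge line lost=occurs, Cylinder backup lost=not, Aft supply hose offline=not → at least one input occurs → occurs.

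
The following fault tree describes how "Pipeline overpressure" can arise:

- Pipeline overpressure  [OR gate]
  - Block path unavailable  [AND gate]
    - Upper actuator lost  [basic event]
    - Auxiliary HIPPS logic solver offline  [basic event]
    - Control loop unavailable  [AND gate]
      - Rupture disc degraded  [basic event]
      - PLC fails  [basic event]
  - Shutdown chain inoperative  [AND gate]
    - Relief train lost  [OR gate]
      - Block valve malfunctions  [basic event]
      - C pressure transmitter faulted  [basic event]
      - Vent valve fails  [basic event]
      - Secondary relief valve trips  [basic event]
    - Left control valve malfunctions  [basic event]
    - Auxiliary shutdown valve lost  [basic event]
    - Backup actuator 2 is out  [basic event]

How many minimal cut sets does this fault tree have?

5

Control loop unavailable [AND]: one cut set from each child combined → 1 × 1 = 1 cut set(s).
Block path unavailable [AND]: one cut set from each child combined → 1 × 1 × 1 = 1 cut set(s).
Relief train lost [OR]: union of children's cut sets → 4 cut set(s).
Shutdown chain inoperative [AND]: one cut set from each child combined → 4 × 1 × 1 × 1 = 4 cut set(s).
Pipeline overpressure [OR]: union of children's cut sets → 5 cut set(s).
Minimal cut sets: {Auxiliary HIPPS logic solver offline, PLC fails, Rupture disc degraded, Upper actuator lost}; {Auxiliary shutdown valve lost, Backup actuator 2 is out, Block valve malfunctions, Left control valve malfunctions}; {Auxiliary shutdown valve lost, Backup actuator 2 is out, C pressure transmitter faulted, Left control valve malfunctions}; {Auxiliary shutdown valve lost, Backup actuator 2 is out, Left control valve malfunctions, Vent valve fails}; {Auxiliary shutdown valve lost, Backup actuator 2 is out, Left control valve malfunctions, Secondary relief valve trips}.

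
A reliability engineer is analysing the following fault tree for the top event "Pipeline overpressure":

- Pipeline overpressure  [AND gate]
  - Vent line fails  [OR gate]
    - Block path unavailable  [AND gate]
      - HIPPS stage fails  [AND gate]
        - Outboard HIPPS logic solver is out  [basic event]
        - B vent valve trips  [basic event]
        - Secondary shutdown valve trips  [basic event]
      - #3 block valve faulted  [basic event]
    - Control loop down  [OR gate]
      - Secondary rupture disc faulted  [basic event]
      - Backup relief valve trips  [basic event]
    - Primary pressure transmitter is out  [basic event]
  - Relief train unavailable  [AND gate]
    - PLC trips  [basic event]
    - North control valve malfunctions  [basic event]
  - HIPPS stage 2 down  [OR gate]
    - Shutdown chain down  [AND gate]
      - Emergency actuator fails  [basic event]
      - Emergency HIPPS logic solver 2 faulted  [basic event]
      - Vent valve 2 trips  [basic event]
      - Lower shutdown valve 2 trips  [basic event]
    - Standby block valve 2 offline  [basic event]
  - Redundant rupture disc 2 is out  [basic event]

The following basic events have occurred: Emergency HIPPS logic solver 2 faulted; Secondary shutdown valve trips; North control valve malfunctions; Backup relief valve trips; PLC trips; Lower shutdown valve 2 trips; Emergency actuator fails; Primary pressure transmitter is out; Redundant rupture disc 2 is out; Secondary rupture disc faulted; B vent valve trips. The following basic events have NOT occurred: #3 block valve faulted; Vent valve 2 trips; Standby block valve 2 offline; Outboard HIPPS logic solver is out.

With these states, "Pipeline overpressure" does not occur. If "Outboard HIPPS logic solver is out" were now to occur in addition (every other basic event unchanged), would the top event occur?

No

Counterfactual: set "Outboard HIPPS logic solver is out" to occurred.
HIPPS stage fails [AND]: Outboard HIPPS logic solver is out=occurs, B vent valve trips=occurs, Secondary shutdown valve trips=occurs → all inputs occur → occurs.
Block path unavailable [AND]: HIPPS stage fails=occurs, #3 block valve faulted=not → not all inputs occur → does not occur.
Control loop down [OR]: Secondary rupture disc faulted=occurs, Backup relief valve trips=occurs → at least one input occurs → occurs.
Vent line fails [OR]: Block path unavailable=not, Control loop down=occurs, Primary pressure transmitter is out=occurs → at least one input occurs → occurs.
Relief train unavailable [AND]: PLC trips=occurs, North control valve malfunctions=occurs → all inputs occur → occurs.
Shutdown chain down [AND]: Emergency actuator fails=occurs, Emergency HIPPS logic solver 2 faulted=occurs, Vent valve 2 trips=not, Lower shutdown valve 2 trips=occurs → not all inputs occur → does not occur.
HIPPS stage 2 down [OR]: Shutdown chain down=not, Standby block valve 2 offline=not → no input occurs → does not occur.
Pipeline overpressure [AND]: Vent line fails=occurs, Relief train unavailable=occurs, HIPPS stage 2 down=not, Redundant rupture disc 2 is out=occurs → not all inputs occur → does not occur.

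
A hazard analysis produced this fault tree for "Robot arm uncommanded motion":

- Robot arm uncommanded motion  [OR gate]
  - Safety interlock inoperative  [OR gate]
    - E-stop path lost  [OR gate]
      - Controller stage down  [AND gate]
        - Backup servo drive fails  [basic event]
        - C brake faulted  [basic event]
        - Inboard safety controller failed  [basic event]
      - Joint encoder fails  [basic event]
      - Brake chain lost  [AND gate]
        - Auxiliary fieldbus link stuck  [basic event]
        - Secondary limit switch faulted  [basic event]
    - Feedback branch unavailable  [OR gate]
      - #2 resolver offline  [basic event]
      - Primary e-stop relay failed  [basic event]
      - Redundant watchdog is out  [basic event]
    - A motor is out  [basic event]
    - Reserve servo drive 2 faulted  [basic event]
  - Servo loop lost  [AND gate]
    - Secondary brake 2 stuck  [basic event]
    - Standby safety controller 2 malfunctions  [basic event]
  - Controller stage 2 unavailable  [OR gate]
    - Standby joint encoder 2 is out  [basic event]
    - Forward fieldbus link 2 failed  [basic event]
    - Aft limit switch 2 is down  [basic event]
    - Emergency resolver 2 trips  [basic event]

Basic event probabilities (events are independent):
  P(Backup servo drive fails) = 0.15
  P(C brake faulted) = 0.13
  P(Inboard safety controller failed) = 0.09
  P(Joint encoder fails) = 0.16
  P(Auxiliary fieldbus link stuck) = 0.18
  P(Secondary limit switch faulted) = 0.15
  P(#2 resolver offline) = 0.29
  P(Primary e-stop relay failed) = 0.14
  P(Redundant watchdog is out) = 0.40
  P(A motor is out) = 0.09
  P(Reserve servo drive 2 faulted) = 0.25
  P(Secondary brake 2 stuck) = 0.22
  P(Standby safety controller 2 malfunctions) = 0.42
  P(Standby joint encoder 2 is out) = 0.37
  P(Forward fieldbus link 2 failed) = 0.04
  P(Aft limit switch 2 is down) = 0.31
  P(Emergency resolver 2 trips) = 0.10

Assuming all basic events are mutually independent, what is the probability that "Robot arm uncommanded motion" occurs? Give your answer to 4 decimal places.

0.9305

P(Controller stage down) [AND] = 0.15 × 0.13 × 0.09 = 0.001755
P(Brake chain lost) [AND] = 0.18 × 0.15 = 0.027000
P(E-stop path lost) [OR] = 1 − (1−0.001755) × (1−0.16) × (1−0.027000) = 0.184114
P(Feedback branch unavailable) [OR] = 1 − (1−0.29) × (1−0.14) × (1−0.40) = 0.633640
P(Safety interlock inoperative) [OR] = 1 − (1−0.184114) × (1−0.633640) × (1−0.09) × (1−0.25) = 0.795995
P(Servo loop lost) [AND] = 0.22 × 0.42 = 0.092400
P(Controller stage 2 unavailable) [OR] = 1 − (1−0.37) × (1−0.04) × (1−0.31) × (1−0.10) = 0.624419
P(Robot arm uncommanded motion) [OR] = 1 − (1−0.795995) × (1−0.092400) × (1−0.624419) = 0.930459
Rounded to 4 decimal places: P(Robot arm uncommanded motion) ≈ 0.9305.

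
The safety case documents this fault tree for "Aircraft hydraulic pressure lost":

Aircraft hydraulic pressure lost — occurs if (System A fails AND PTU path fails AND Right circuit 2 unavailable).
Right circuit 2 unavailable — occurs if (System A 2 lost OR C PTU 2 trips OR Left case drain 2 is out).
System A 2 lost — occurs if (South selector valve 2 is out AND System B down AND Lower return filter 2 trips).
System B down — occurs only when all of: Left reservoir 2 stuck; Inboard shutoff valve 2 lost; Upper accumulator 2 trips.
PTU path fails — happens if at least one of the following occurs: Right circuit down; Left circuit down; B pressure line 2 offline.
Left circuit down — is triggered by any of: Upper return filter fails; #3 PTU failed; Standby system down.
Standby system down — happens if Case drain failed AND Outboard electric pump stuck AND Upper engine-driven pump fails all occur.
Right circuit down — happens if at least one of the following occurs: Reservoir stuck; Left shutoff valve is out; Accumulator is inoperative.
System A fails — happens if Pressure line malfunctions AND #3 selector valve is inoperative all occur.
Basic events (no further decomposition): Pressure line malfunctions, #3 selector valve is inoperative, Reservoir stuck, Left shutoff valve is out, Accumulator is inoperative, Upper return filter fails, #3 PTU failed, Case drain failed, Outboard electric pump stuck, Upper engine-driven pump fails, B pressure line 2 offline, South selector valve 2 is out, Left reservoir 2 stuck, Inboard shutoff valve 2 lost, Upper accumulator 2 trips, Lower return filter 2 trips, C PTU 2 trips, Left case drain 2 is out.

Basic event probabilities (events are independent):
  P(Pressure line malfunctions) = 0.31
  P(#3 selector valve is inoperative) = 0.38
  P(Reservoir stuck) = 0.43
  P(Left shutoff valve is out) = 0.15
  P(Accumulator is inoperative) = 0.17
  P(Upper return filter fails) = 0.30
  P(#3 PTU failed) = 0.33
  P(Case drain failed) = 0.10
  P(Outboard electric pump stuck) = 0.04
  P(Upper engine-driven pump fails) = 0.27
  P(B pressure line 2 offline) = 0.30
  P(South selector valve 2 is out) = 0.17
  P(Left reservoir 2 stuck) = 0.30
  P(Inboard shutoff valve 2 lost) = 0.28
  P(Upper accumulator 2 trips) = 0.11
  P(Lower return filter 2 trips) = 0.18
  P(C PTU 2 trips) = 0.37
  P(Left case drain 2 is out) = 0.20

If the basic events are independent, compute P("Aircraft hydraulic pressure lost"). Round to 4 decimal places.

P(System A fails) [AND] = 0.31 × 0.38 = 0.117800
P(Right circuit down) [OR] = 1 − (1−0.43) × (1−0.15) × (1−0.17) = 0.597865
P(Standby system down) [AND] = 0.10 × 0.04 × 0.27 = 0.001080
P(Left circuit down) [OR] = 1 − (1−0.30) × (1−0.33) × (1−0.001080) = 0.531507
P(PTU path fails) [OR] = 1 − (1−0.597865) × (1−0.531507) × (1−0.30) = 0.868122
P(System B down) [AND] = 0.30 × 0.28 × 0.11 = 0.009240
P(System A 2 lost) [AND] = 0.17 × 0.009240 × 0.18 = 0.000283
P(Right circuit 2 unavailable) [OR] = 1 − (1−0.000283) × (1−0.37) × (1−0.20) = 0.496143
P(Aircraft hydraulic pressure lost) [AND] = 0.117800 × 0.868122 × 0.496143 = 0.050738
Rounded to 4 decimal places: P(Aircraft hydraulic pressure lost) ≈ 0.0507.

0.0507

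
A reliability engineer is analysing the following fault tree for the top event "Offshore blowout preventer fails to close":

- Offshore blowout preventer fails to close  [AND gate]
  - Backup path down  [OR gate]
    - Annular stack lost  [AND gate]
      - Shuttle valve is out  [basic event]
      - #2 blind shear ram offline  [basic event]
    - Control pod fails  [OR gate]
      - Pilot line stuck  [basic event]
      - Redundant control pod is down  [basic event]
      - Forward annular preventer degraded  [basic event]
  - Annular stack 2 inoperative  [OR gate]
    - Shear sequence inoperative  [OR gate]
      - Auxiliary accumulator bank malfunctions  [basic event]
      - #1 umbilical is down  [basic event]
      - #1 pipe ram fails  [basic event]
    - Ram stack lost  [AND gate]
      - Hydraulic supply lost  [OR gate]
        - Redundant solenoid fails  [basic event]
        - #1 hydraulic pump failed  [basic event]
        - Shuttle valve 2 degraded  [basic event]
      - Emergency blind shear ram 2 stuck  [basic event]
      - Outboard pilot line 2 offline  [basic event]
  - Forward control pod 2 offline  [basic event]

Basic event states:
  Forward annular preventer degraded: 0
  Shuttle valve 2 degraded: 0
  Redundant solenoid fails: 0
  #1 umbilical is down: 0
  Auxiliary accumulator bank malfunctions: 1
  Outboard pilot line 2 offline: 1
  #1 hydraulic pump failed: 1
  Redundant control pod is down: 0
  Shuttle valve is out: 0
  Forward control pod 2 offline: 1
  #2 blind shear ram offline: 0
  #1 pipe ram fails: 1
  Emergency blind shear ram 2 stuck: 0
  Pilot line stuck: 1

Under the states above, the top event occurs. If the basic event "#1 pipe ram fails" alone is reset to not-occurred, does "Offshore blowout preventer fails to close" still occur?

Yes

Counterfactual: set "#1 pipe ram fails" to not occurred.
Annular stack lost [AND]: Shuttle valve is out=not, #2 blind shear ram offline=not → not all inputs occur → does not occur.
Control pod fails [OR]: Pilot line stuck=occurs, Redundant control pod is down=not, Forward annular preventer degraded=not → at least one input occurs → occurs.
Backup path down [OR]: Annular stack lost=not, Control pod fails=occurs → at least one input occurs → occurs.
Shear sequence inoperative [OR]: Auxiliary accumulator bank malfunctions=occurs, #1 umbilical is down=not, #1 pipe ram fails=not → at least one input occurs → occurs.
Hydraulic supply lost [OR]: Redundant solenoid fails=not, #1 hydraulic pump failed=occurs, Shuttle valve 2 degraded=not → at least one input occurs → occurs.
Ram stack lost [AND]: Hydraulic supply lost=occurs, Emergency blind shear ram 2 stuck=not, Outboard pilot line 2 offline=occurs → not all inputs occur → does not occur.
Annular stack 2 inoperative [OR]: Shear sequence inoperative=occurs, Ram stack lost=not → at least one input occurs → occurs.
Offshore blowout preventer fails to close [AND]: Backup path down=occurs, Annular stack 2 inoperative=occurs, Forward control pod 2 offline=occurs → all inputs occur → occurs.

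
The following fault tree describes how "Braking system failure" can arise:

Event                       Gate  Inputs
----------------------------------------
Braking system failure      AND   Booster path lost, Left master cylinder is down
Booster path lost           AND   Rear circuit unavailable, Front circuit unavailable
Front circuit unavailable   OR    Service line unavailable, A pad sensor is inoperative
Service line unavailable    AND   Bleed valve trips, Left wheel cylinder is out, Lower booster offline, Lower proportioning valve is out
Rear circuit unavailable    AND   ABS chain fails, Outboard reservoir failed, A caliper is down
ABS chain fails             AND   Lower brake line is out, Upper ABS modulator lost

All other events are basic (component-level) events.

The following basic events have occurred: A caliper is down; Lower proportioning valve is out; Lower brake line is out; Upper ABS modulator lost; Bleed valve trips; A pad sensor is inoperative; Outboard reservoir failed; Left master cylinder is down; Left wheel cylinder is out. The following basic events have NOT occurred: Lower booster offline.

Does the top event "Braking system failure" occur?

ABS chain fails [AND]: Lower brake line is out=occurs, Upper ABS modulator lost=occurs → all inputs occur → occurs.
Rear circuit unavailable [AND]: ABS chain fails=occurs, Outboard reservoir failed=occurs, A caliper is down=occurs → all inputs occur → occurs.
Service line unavailable [AND]: Bleed valve trips=occurs, Left wheel cylinder is out=occurs, Lower booster offline=not, Lower proportioning valve is out=occurs → not all inputs occur → does not occur.
Front circuit unavailable [OR]: Service line unavailable=not, A pad sensor is inoperative=occurs → at least one input occurs → occurs.
Booster path lost [AND]: Rear circuit unavailable=occurs, Front circuit unavailable=occurs → all inputs occur → occurs.
Braking system failure [AND]: Booster path lost=occurs, Left master cylinder is down=occurs → all inputs occur → occurs.

Yes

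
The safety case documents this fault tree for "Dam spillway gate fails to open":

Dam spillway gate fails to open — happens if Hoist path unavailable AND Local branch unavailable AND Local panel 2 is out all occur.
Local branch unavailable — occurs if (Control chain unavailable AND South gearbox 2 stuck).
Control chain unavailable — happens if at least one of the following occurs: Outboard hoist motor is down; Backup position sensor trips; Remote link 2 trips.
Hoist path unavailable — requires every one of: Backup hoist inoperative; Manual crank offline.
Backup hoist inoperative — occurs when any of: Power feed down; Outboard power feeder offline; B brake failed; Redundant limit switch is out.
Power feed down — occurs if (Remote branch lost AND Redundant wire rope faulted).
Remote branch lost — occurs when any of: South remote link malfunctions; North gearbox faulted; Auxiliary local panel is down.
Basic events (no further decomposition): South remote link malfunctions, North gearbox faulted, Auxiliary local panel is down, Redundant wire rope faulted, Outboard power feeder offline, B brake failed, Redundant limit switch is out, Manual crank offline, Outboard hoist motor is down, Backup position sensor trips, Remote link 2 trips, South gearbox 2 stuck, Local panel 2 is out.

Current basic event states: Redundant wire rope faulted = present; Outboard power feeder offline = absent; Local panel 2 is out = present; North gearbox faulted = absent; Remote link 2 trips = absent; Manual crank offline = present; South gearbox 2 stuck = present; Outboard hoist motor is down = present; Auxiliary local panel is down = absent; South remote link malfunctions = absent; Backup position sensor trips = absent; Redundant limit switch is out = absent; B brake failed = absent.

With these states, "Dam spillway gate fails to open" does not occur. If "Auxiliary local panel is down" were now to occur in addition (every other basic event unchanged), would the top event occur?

Yes

Counterfactual: set "Auxiliary local panel is down" to occurred.
Remote branch lost [OR]: South remote link malfunctions=not, North gearbox faulted=not, Auxiliary local panel is down=occurs → at least one input occurs → occurs.
Power feed down [AND]: Remote branch lost=occurs, Redundant wire rope faulted=occurs → all inputs occur → occurs.
Backup hoist inoperative [OR]: Power feed down=occurs, Outboard power feeder offline=not, B brake failed=not, Redundant limit switch is out=not → at least one input occurs → occurs.
Hoist path unavailable [AND]: Backup hoist inoperative=occurs, Manual crank offline=occurs → all inputs occur → occurs.
Control chain unavailable [OR]: Outboard hoist motor is down=occurs, Backup position sensor trips=not, Remote link 2 trips=not → at least one input occurs → occurs.
Local branch unavailable [AND]: Control chain unavailable=occurs, South gearbox 2 stuck=occurs → all inputs occur → occurs.
Dam spillway gate fails to open [AND]: Hoist path unavailable=occurs, Local branch unavailable=occurs, Local panel 2 is out=occurs → all inputs occur → occurs.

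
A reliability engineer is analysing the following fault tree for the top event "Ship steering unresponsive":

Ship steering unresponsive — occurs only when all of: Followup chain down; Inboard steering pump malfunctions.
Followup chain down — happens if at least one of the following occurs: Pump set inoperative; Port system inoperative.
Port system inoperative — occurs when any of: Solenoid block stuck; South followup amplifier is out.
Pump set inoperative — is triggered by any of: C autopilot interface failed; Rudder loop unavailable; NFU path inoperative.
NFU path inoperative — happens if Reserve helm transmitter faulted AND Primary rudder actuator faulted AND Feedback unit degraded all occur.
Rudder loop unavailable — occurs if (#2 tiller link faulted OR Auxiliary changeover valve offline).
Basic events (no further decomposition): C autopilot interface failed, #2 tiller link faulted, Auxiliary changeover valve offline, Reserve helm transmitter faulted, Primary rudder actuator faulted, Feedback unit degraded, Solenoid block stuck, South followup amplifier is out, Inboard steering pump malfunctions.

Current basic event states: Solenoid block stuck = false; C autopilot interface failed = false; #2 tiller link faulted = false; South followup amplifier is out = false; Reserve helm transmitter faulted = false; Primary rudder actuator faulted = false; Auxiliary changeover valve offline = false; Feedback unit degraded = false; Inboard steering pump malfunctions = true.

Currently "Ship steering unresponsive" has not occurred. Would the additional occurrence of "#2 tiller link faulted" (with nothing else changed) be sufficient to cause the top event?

Counterfactual: set "#2 tiller link faulted" to occurred.
Rudder loop unavailable [OR]: #2 tiller link faulted=occurs, Auxiliary changeover valve offline=not → at least one input occurs → occurs.
NFU path inoperative [AND]: Reserve helm transmitter faulted=not, Primary rudder actuator faulted=not, Feedback unit degraded=not → not all inputs occur → does not occur.
Pump set inoperative [OR]: C autopilot interface failed=not, Rudder loop unavailable=occurs, NFU path inoperative=not → at least one input occurs → occurs.
Port system inoperative [OR]: Solenoid block stuck=not, South followup amplifier is out=not → no input occurs → does not occur.
Followup chain down [OR]: Pump set inoperative=occurs, Port system inoperative=not → at least one input occurs → occurs.
Ship steering unresponsive [AND]: Followup chain down=occurs, Inboard steering pump malfunctions=occurs → all inputs occur → occurs.

Yes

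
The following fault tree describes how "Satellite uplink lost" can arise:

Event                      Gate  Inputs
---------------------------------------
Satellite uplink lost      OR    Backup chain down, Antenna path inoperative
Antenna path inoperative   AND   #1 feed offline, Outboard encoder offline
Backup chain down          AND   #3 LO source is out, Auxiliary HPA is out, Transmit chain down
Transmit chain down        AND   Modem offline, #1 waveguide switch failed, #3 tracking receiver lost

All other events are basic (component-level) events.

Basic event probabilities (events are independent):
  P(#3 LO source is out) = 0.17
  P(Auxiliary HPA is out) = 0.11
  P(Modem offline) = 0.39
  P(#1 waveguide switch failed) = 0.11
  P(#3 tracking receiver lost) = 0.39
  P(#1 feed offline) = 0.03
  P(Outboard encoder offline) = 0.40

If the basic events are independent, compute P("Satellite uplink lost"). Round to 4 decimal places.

P(Transmit chain down) [AND] = 0.39 × 0.11 × 0.39 = 0.016731
P(Backup chain down) [AND] = 0.17 × 0.11 × 0.016731 = 0.000313
P(Antenna path inoperative) [AND] = 0.03 × 0.40 = 0.012000
P(Satellite uplink lost) [OR] = 1 − (1−0.000313) × (1−0.012000) = 0.012309
Rounded to 4 decimal places: P(Satellite uplink lost) ≈ 0.0123.

0.0123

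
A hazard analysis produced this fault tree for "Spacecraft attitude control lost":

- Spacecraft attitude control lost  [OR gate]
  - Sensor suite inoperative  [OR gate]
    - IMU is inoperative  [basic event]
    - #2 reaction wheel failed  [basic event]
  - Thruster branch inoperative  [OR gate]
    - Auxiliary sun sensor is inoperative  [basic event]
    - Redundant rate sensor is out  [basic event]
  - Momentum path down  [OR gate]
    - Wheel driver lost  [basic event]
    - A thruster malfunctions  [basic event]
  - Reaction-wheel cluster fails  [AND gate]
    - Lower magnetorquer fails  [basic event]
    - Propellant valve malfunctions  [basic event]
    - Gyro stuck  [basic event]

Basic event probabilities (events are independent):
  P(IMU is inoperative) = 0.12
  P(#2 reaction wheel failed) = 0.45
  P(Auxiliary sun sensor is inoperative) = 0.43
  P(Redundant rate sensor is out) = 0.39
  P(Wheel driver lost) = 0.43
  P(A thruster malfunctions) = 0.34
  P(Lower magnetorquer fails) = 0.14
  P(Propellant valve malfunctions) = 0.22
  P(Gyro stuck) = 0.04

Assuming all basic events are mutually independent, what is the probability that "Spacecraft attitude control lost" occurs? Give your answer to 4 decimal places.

P(Sensor suite inoperative) [OR] = 1 − (1−0.12) × (1−0.45) = 0.516000
P(Thruster branch inoperative) [OR] = 1 − (1−0.43) × (1−0.39) = 0.652300
P(Momentum path down) [OR] = 1 − (1−0.43) × (1−0.34) = 0.623800
P(Reaction-wheel cluster fails) [AND] = 0.14 × 0.22 × 0.04 = 0.001232
P(Spacecraft attitude control lost) [OR] = 1 − (1−0.516000) × (1−0.652300) × (1−0.623800) × (1−0.001232) = 0.936769
Rounded to 4 decimal places: P(Spacecraft attitude control lost) ≈ 0.9368.

0.9368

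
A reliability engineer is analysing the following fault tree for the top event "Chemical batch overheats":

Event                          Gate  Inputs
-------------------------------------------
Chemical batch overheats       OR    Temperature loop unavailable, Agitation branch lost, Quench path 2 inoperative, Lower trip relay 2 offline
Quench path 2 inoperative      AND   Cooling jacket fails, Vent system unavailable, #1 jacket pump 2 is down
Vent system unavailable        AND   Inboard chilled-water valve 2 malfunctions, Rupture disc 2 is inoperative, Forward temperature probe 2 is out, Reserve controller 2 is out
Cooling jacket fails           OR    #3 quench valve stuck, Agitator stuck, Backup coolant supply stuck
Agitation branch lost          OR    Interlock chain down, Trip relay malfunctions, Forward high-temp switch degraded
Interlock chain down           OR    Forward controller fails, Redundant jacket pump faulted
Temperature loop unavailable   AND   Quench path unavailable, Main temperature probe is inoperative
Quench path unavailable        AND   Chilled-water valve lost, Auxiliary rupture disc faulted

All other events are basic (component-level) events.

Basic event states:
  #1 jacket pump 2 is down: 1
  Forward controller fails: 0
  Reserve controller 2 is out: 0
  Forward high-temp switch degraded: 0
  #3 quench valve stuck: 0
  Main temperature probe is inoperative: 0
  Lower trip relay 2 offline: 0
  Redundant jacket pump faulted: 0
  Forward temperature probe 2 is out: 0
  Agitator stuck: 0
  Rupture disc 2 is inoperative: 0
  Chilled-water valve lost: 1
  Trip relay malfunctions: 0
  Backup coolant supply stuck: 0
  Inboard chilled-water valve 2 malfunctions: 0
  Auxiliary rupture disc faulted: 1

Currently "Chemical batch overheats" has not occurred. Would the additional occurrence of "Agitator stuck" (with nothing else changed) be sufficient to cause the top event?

No

Counterfactual: set "Agitator stuck" to occurred.
Quench path unavailable [AND]: Chilled-water valve lost=occurs, Auxiliary rupture disc faulted=occurs → all inputs occur → occurs.
Temperature loop unavailable [AND]: Quench path unavailable=occurs, Main temperature probe is inoperative=not → not all inputs occur → does not occur.
Interlock chain down [OR]: Forward controller fails=not, Redundant jacket pump faulted=not → no input occurs → does not occur.
Agitation branch lost [OR]: Interlock chain down=not, Trip relay malfunctions=not, Forward high-temp switch degraded=not → no input occurs → does not occur.
Cooling jacket fails [OR]: #3 quench valve stuck=not, Agitator stuck=occurs, Backup coolant supply stuck=not → at least one input occurs → occurs.
Vent system unavailable [AND]: Inboard chilled-water valve 2 malfunctions=not, Rupture disc 2 is inoperative=not, Forward temperature probe 2 is out=not, Reserve controller 2 is out=not → not all inputs occur → does not occur.
Quench path 2 inoperative [AND]: Cooling jacket fails=occurs, Vent system unavailable=not, #1 jacket pump 2 is down=occurs → not all inputs occur → does not occur.
Chemical batch overheats [OR]: Temperature loop unavailable=not, Agitation branch lost=not, Quench path 2 inoperative=not, Lower trip relay 2 offline=not → no input occurs → does not occur.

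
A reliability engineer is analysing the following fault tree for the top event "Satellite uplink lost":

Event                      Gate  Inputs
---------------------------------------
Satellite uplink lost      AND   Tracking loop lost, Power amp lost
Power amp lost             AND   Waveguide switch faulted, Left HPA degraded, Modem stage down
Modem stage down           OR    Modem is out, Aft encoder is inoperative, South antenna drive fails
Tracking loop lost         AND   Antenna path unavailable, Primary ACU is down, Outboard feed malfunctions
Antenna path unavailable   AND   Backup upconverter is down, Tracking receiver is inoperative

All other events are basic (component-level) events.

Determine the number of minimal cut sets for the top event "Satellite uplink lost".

Antenna path unavailable [AND]: one cut set from each child combined → 1 × 1 = 1 cut set(s).
Tracking loop lost [AND]: one cut set from each child combined → 1 × 1 × 1 = 1 cut set(s).
Modem stage down [OR]: union of children's cut sets → 3 cut set(s).
Power amp lost [AND]: one cut set from each child combined → 1 × 1 × 3 = 3 cut set(s).
Satellite uplink lost [AND]: one cut set from each child combined → 1 × 3 = 3 cut set(s).
Minimal cut sets: {Backup upconverter is down, Left HPA degraded, Modem is out, Outboard feed malfunctions, Primary ACU is down, Tracking receiver is inoperative, Waveguide switch faulted}; {Aft encoder is inoperative, Backup upconverter is down, Left HPA degraded, Outboard feed malfunctions, Primary ACU is down, Tracking receiver is inoperative, Waveguide switch faulted}; {Backup upconverter is down, Left HPA degraded, Outboard feed malfunctions, Primary ACU is down, South antenna drive fails, Tracking receiver is inoperative, Waveguide switch faulted}.

3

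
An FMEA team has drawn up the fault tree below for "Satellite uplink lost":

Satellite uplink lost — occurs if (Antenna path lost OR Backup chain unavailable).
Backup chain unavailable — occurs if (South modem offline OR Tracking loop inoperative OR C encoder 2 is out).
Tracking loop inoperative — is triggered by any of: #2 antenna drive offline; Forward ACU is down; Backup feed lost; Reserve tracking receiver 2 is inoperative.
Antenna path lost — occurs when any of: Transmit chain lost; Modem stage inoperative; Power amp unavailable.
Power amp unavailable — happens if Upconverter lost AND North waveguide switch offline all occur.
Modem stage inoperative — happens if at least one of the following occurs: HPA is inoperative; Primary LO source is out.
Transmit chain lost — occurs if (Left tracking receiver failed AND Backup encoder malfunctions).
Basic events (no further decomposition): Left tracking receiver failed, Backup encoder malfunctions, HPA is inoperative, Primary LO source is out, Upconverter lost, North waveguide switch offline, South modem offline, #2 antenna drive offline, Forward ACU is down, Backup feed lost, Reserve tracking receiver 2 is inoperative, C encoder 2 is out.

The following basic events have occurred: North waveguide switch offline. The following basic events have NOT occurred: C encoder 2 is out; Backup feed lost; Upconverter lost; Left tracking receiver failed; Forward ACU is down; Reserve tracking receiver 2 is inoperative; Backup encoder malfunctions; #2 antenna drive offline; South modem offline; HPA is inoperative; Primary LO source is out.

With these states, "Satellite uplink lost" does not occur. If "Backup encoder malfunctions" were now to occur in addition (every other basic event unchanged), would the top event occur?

No

Counterfactual: set "Backup encoder malfunctions" to occurred.
Transmit chain lost [AND]: Left tracking receiver failed=not, Backup encoder malfunctions=occurs → not all inputs occur → does not occur.
Modem stage inoperative [OR]: HPA is inoperative=not, Primary LO source is out=not → no input occurs → does not occur.
Power amp unavailable [AND]: Upconverter lost=not, North waveguide switch offline=occurs → not all inputs occur → does not occur.
Antenna path lost [OR]: Transmit chain lost=not, Modem stage inoperative=not, Power amp unavailable=not → no input occurs → does not occur.
Tracking loop inoperative [OR]: #2 antenna drive offline=not, Forward ACU is down=not, Backup feed lost=not, Reserve tracking receiver 2 is inoperative=not → no input occurs → does not occur.
Backup chain unavailable [OR]: South modem offline=not, Tracking loop inoperative=not, C encoder 2 is out=not → no input occurs → does not occur.
Satellite uplink lost [OR]: Antenna path lost=not, Backup chain unavailable=not → no input occurs → does not occur.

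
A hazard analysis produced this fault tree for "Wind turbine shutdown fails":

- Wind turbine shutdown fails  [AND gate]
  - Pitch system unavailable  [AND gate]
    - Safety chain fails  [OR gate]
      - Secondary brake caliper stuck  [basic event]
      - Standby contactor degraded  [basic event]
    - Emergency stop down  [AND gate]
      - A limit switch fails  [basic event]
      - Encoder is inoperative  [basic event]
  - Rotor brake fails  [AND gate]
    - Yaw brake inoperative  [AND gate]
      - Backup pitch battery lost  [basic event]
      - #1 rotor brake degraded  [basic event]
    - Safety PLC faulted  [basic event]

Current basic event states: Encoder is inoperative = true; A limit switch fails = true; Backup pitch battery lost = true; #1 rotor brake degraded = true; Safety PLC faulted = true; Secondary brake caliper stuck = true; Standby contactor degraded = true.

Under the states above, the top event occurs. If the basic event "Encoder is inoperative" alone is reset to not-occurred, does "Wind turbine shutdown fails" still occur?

No

Counterfactual: set "Encoder is inoperative" to not occurred.
Safety chain fails [OR]: Secondary brake caliper stuck=occurs, Standby contactor degraded=occurs → at least one input occurs → occurs.
Emergency stop down [AND]: A limit switch fails=occurs, Encoder is inoperative=not → not all inputs occur → does not occur.
Pitch system unavailable [AND]: Safety chain fails=occurs, Emergency stop down=not → not all inputs occur → does not occur.
Yaw brake inoperative [AND]: Backup pitch battery lost=occurs, #1 rotor brake degraded=occurs → all inputs occur → occurs.
Rotor brake fails [AND]: Yaw brake inoperative=occurs, Safety PLC faulted=occurs → all inputs occur → occurs.
Wind turbine shutdown fails [AND]: Pitch system unavailable=not, Rotor brake fails=occurs → not all inputs occur → does not occur.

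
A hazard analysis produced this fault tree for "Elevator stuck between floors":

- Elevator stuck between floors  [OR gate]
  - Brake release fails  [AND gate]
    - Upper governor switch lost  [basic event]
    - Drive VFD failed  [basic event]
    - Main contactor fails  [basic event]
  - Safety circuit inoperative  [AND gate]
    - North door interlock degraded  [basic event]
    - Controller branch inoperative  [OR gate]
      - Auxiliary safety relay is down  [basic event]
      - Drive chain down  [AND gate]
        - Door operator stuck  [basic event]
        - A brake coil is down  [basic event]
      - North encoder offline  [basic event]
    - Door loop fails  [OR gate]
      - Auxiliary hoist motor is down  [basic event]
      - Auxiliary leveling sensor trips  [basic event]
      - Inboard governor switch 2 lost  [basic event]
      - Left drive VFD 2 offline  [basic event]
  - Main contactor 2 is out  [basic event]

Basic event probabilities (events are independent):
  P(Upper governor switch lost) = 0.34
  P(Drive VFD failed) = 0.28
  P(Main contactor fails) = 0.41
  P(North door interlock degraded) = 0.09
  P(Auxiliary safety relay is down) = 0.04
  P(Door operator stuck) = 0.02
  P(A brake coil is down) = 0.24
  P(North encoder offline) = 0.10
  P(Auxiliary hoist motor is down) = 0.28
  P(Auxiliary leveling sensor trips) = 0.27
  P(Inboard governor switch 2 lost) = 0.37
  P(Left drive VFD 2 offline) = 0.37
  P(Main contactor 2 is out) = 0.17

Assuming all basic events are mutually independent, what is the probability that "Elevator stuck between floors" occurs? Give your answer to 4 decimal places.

0.2104

P(Brake release fails) [AND] = 0.34 × 0.28 × 0.41 = 0.039032
P(Drive chain down) [AND] = 0.02 × 0.24 = 0.004800
P(Controller branch inoperative) [OR] = 1 − (1−0.04) × (1−0.004800) × (1−0.10) = 0.140147
P(Door loop fails) [OR] = 1 − (1−0.28) × (1−0.27) × (1−0.37) × (1−0.37) = 0.791389
P(Safety circuit inoperative) [AND] = 0.09 × 0.140147 × 0.791389 = 0.009982
P(Elevator stuck between floors) [OR] = 1 − (1−0.039032) × (1−0.009982) × (1−0.17) = 0.210358
Rounded to 4 decimal places: P(Elevator stuck between floors) ≈ 0.2104.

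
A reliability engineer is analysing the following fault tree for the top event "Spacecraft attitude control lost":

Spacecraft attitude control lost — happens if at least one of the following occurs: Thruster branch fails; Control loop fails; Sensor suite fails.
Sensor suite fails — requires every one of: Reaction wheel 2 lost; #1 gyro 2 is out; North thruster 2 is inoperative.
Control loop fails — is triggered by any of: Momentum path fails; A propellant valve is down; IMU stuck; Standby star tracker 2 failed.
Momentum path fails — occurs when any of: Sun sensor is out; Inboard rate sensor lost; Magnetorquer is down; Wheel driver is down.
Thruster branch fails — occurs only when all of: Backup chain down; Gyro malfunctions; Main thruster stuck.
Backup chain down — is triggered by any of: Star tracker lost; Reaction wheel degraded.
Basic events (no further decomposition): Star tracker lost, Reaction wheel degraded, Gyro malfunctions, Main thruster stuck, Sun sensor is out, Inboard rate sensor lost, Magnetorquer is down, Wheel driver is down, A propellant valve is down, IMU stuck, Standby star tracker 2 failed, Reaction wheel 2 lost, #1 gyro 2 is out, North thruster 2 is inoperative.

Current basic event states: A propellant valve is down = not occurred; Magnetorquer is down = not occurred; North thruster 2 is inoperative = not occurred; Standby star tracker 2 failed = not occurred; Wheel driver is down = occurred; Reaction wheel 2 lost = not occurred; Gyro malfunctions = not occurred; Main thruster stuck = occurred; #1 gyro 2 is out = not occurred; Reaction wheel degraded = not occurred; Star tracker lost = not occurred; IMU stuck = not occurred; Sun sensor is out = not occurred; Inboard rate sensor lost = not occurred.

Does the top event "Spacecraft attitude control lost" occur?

Yes

Backup chain down [OR]: Star tracker lost=not, Reaction wheel degraded=not → no input occurs → does not occur.
Thruster branch fails [AND]: Backup chain down=not, Gyro malfunctions=not, Main thruster stuck=occurs → not all inputs occur → does not occur.
Momentum path fails [OR]: Sun sensor is out=not, Inboard rate sensor lost=not, Magnetorquer is down=not, Wheel driver is down=occurs → at least one input occurs → occurs.
Control loop fails [OR]: Momentum path fails=occurs, A propellant valve is down=not, IMU stuck=not, Standby star tracker 2 failed=not → at least one input occurs → occurs.
Sensor suite fails [AND]: Reaction wheel 2 lost=not, #1 gyro 2 is out=not, North thruster 2 is inoperative=not → not all inputs occur → does not occur.
Spacecraft attitude control lost [OR]: Thruster branch fails=not, Control loop fails=occurs, Sensor suite fails=not → at least one input occurs → occurs.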